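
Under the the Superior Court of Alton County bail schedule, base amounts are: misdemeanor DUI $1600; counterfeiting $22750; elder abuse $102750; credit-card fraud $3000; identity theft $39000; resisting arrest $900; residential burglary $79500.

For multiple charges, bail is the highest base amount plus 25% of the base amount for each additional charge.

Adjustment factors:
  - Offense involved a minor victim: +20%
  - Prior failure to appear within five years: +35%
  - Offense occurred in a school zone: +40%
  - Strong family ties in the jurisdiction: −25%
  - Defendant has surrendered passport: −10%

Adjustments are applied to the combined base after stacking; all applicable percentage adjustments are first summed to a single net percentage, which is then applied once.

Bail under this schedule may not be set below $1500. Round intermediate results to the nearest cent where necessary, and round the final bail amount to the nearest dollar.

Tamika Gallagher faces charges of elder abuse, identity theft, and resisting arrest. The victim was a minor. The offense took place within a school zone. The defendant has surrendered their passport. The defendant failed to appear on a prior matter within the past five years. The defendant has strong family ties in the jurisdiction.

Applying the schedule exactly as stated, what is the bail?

Base amounts from the schedule: elder abuse $102750; identity theft $39000; resisting arrest $900.
Stacking rule: highest base plus 25% of each additional charge. Highest is elder abuse at $102750. Additional: $39000 × 25% = $9750; $900 × 25% = $225. Combined base = $102750 + $9975 = $112725.
Net percentage adjustment: +20% +35% +40% −25% −10% = +60%. $112725 × 1.6 = $180360.
$180360 is at or above the $1500 minimum.

$180360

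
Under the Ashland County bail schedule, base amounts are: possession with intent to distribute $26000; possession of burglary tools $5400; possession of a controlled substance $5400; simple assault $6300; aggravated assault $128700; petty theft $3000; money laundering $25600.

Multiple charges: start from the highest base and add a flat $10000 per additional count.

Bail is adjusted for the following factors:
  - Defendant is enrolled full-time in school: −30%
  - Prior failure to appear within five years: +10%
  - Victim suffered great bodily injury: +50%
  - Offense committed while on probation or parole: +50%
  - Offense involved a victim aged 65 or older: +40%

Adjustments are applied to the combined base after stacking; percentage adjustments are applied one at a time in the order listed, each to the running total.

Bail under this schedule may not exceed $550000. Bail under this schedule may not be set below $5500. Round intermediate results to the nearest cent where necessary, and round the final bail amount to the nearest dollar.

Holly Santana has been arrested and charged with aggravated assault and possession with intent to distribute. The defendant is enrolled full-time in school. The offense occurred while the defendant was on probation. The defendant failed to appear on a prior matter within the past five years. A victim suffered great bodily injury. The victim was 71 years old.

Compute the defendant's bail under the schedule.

Base amounts from the schedule: aggravated assault $128700; possession with intent to distribute $26000.
Stacking rule: highest base plus $10000 per additional charge. Highest is aggravated assault at $128700; 1 additional charge → +$10000. Combined base = $138700.
Defendant is enrolled full-time in school (−30%): $138700 × 0.7 = $97090.
Prior failure to appear within five years (+10%): $97090 × 1.1 = $106799.
Victim suffered great bodily injury (+50%): $106799 × 1.5 = $160198.50.
Offense committed while on probation or parole (+50%): $160198.50 × 1.5 = $240297.75.
Offense involved a victim aged 65 or older (+40%): $240297.75 × 1.4 = $336416.85.
$336416.85 is within the $550000 maximum.
$336416.85 is at or above the $5500 minimum.
Rounded to the nearest dollar: $336417.

$336417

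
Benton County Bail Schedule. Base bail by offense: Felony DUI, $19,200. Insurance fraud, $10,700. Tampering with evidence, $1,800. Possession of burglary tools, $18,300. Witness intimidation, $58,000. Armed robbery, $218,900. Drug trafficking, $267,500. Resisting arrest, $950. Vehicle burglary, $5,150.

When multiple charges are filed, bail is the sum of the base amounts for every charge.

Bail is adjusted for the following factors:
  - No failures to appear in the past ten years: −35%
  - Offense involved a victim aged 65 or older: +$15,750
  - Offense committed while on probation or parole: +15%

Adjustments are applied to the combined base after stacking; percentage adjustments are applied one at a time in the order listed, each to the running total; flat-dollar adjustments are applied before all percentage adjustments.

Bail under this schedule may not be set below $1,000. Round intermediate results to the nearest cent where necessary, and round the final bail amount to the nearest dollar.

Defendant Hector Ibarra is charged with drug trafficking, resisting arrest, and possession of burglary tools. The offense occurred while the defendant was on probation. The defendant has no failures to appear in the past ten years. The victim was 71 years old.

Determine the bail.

Base amounts from the schedule: drug trafficking $267,500; resisting arrest $950; possession of burglary tools $18,300.
Stacking rule: sum of all bases. $267,500 + $950 + $18,300 = $286,750.
Offense involved a victim aged 65 or older (+$15,750 flat): $286,750 + $15,750 = $302,500.
No failures to appear in the past ten years (−35%): $302,500 × 0.65 = $196,625.
Offense committed while on probation or parole (+15%): $196,625 × 1.15 = $226,118.75.
$226,118.75 is at or above the $1,000 minimum.
Rounded to the nearest dollar: $226,119.

$226,119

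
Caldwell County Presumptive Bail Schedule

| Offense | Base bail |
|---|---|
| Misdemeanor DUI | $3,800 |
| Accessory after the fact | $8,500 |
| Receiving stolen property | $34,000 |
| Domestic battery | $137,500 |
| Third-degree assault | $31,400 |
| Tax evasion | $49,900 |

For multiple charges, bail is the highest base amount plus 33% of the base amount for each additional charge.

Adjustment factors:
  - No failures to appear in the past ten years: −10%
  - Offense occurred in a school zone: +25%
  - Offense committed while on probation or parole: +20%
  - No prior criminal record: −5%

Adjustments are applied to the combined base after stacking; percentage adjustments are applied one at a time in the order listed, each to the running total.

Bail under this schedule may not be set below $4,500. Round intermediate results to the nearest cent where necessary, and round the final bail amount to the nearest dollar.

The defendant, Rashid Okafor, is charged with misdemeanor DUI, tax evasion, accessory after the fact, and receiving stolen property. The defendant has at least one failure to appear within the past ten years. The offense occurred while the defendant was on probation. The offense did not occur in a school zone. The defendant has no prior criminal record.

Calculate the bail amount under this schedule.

$74,304

Base amounts from the schedule: misdemeanor DUI $3,800; tax evasion $49,900; accessory after the fact $8,500; receiving stolen property $34,000.
Stacking rule: highest base plus 33% of each additional charge. Highest is tax evasion at $49,900. Additional: $3,800 × 33% = $1,254; $8,500 × 33% = $2,805; $34,000 × 33% = $11,220. Combined base = $49,900 + $15,279 = $65,179.
Offense committed while on probation or parole (+20%): $65,179 × 1.2 = $78,214.80.
No prior criminal record (−5%): $78,214.80 × 0.95 = $74,304.06.
$74,304.06 is at or above the $4,500 minimum.
Rounded to the nearest dollar: $74,304.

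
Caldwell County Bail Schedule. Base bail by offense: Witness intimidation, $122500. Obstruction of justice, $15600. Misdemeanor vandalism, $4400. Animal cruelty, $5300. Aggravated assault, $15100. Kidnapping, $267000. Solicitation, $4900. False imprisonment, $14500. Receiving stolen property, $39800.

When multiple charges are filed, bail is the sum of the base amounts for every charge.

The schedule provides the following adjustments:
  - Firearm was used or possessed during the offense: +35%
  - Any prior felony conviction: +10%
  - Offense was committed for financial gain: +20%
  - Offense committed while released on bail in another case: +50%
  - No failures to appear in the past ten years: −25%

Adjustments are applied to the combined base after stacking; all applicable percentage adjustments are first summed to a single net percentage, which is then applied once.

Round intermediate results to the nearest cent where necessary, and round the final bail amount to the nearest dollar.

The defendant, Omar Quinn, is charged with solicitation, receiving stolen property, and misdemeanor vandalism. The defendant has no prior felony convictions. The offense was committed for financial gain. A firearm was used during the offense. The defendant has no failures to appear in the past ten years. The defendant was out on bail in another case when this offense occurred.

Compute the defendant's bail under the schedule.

$88380

Base amounts from the schedule: solicitation $4900; receiving stolen property $39800; misdemeanor vandalism $4400.
Stacking rule: sum of all bases. $4900 + $39800 + $4400 = $49100.
Net percentage adjustment: +35% +20% +50% −25% = +80%. $49100 × 1.8 = $88380.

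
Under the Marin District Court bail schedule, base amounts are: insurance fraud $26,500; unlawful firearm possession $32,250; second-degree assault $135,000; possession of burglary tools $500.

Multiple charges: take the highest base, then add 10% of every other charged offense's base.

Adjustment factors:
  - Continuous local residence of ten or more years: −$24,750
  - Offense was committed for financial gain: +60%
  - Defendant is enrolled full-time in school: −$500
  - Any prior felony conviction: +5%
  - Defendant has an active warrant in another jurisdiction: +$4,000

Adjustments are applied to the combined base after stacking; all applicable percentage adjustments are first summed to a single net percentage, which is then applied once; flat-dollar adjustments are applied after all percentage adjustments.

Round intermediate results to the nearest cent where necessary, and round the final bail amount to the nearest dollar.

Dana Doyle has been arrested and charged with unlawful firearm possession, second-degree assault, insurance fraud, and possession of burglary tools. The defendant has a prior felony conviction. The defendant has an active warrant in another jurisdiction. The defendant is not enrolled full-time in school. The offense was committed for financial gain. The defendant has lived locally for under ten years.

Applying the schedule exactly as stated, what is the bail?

Base amounts from the schedule: unlawful firearm possession $32,250; second-degree assault $135,000; insurance fraud $26,500; possession of burglary tools $500.
Stacking rule: highest base plus 10% of each additional charge. Highest is second-degree assault at $135,000. Additional: $32,250 × 10% = $3,225; $26,500 × 10% = $2,650; $500 × 10% = $50. Combined base = $135,000 + $5,925 = $140,925.
Net percentage adjustment: +60% +5% = +65%. $140,925 × 1.65 = $232,526.25.
Defendant has an active warrant in another jurisdiction (+$4,000 flat): $232,526.25 + $4,000 = $236,526.25.
Rounded to the nearest dollar: $236,526.

$236,526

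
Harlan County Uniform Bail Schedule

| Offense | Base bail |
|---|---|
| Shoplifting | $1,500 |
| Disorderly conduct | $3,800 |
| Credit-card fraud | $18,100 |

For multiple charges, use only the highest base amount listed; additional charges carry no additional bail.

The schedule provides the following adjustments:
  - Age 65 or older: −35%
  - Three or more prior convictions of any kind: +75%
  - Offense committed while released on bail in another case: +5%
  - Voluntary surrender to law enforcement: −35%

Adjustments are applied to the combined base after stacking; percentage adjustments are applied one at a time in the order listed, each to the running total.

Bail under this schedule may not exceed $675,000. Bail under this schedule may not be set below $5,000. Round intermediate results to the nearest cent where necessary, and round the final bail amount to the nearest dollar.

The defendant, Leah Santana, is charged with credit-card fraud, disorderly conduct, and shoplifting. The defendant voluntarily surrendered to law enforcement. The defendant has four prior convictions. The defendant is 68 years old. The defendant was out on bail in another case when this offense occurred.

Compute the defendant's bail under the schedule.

$14,052

Base amounts from the schedule: credit-card fraud $18,100; disorderly conduct $3,800; shoplifting $1,500.
Stacking rule: use the highest base only. Highest is credit-card fraud at $18,100. Combined base = $18,100.
Age 65 or older (−35%): $18,100 × 0.65 = $11,765.
Three or more prior convictions of any kind (+75%): $11,765 × 1.75 = $20,588.75.
Offense committed while released on bail in another case (+5%): $20,588.75 × 1.05 = $21,618.19.
Voluntary surrender to law enforcement (−35%): $21,618.19 × 0.65 = $14,051.82.
$14,051.82 is within the $675,000 maximum.
$14,051.82 is at or above the $5,000 minimum.
Rounded to the nearest dollar: $14,052.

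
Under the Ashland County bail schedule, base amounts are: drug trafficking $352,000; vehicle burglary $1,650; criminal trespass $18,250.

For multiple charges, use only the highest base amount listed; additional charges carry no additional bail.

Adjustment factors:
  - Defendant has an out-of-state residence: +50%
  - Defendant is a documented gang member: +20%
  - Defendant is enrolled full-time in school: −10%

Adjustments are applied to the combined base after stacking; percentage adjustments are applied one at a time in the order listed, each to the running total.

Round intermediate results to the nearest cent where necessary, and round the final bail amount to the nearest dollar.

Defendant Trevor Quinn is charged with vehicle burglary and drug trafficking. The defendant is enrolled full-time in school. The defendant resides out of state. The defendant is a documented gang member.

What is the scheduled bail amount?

Base amounts from the schedule: vehicle burglary $1,650; drug trafficking $352,000.
Stacking rule: use the highest base only. Highest is drug trafficking at $352,000. Combined base = $352,000.
Defendant has an out-of-state residence (+50%): $352,000 × 1.5 = $528,000.
Defendant is a documented gang member (+20%): $528,000 × 1.2 = $633,600.
Defendant is enrolled full-time in school (−10%): $633,600 × 0.9 = $570,240.

$570,240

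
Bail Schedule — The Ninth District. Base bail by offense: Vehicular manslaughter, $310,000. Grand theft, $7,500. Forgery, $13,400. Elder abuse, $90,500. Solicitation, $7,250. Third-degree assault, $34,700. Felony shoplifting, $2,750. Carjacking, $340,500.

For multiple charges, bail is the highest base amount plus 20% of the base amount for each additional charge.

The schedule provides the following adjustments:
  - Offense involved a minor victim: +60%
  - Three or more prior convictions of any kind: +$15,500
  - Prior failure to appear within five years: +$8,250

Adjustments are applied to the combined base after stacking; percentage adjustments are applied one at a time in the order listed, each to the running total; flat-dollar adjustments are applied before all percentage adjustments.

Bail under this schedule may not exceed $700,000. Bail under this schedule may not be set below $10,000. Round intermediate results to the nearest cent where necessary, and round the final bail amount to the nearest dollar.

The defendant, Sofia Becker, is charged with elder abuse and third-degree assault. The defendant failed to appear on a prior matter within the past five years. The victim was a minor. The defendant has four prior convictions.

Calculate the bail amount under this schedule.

Base amounts from the schedule: elder abuse $90,500; third-degree assault $34,700.
Stacking rule: highest base plus 20% of each additional charge. Highest is elder abuse at $90,500. Additional: $34,700 × 20% = $6,940. Combined base = $90,500 + $6,940 = $97,440.
Three or more prior convictions of any kind (+$15,500 flat): $97,440 + $15,500 = $112,940.
Prior failure to appear within five years (+$8,250 flat): $112,940 + $8,250 = $121,190.
Offense involved a minor victim (+60%): $121,190 × 1.6 = $193,904.
$193,904 is within the $700,000 maximum.
$193,904 is at or above the $10,000 minimum.

$193,904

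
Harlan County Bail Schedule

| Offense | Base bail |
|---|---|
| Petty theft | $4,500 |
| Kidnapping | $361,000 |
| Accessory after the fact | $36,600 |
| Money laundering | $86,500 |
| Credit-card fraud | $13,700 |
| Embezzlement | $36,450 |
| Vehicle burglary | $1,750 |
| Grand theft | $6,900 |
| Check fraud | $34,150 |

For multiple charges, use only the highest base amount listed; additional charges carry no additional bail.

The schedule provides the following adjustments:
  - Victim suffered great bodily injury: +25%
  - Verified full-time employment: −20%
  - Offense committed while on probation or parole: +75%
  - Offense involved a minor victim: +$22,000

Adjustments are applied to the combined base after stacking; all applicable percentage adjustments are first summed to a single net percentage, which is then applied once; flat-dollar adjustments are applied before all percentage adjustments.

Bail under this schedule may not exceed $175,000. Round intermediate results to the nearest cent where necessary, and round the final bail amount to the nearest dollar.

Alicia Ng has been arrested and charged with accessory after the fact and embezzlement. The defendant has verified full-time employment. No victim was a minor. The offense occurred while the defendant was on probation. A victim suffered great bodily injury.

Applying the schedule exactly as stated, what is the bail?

$65,880

Base amounts from the schedule: accessory after the fact $36,600; embezzlement $36,450.
Stacking rule: use the highest base only. Highest is accessory after the fact at $36,600. Combined base = $36,600.
Net percentage adjustment: +25% −20% +75% = +80%. $36,600 × 1.8 = $65,880.
$65,880 is within the $175,000 maximum.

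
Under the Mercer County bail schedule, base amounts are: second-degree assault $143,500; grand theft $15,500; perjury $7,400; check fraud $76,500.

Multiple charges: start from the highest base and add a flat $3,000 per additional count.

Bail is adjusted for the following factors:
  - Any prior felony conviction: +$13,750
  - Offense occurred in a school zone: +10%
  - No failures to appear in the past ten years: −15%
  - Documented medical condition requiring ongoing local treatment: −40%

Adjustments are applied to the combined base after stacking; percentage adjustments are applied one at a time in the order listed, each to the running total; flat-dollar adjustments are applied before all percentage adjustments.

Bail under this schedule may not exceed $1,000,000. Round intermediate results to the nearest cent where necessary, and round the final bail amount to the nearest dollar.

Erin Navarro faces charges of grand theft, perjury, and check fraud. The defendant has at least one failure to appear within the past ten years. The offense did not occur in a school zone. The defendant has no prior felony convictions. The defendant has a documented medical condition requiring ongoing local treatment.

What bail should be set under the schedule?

$49,500

Base amounts from the schedule: grand theft $15,500; perjury $7,400; check fraud $76,500.
Stacking rule: highest base plus $3,000 per additional charge. Highest is check fraud at $76,500; 2 additional charges → +$6,000. Combined base = $82,500.
Documented medical condition requiring ongoing local treatment (−40%): $82,500 × 0.6 = $49,500.
$49,500 is within the $1,000,000 maximum.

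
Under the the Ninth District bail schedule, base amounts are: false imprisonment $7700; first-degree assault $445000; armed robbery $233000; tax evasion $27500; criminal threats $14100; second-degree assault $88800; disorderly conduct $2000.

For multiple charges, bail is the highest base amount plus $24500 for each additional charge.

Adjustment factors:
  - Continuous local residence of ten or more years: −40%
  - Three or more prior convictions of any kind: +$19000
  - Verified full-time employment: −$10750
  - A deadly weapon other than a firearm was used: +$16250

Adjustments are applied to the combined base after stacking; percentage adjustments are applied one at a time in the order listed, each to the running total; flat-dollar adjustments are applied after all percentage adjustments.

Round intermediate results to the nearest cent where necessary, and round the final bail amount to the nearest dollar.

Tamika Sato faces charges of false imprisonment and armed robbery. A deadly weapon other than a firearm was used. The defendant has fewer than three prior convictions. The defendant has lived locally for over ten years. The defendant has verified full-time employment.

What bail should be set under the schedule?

$160000

Base amounts from the schedule: false imprisonment $7700; armed robbery $233000.
Stacking rule: highest base plus $24500 per additional charge. Highest is armed robbery at $233000; 1 additional charge → +$24500. Combined base = $257500.
Continuous local residence of ten or more years (−40%): $257500 × 0.6 = $154500.
Verified full-time employment (−$10750 flat): $154500 − $10750 = $143750.
A deadly weapon other than a firearm was used (+$16250 flat): $143750 + $16250 = $160000.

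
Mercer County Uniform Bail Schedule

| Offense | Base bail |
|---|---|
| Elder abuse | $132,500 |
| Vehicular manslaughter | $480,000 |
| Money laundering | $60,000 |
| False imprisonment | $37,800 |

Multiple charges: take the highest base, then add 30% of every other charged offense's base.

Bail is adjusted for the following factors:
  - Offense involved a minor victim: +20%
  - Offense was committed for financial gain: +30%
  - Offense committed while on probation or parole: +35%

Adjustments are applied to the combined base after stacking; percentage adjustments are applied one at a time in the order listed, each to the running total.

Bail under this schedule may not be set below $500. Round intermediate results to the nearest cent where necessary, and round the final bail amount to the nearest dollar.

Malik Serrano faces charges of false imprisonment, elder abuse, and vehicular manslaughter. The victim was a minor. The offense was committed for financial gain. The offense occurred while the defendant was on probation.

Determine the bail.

$1,118,476

Base amounts from the schedule: false imprisonment $37,800; elder abuse $132,500; vehicular manslaughter $480,000.
Stacking rule: highest base plus 30% of each additional charge. Highest is vehicular manslaughter at $480,000. Additional: $37,800 × 30% = $11,340; $132,500 × 30% = $39,750. Combined base = $480,000 + $51,090 = $531,090.
Offense involved a minor victim (+20%): $531,090 × 1.2 = $637,308.
Offense was committed for financial gain (+30%): $637,308 × 1.3 = $828,500.40.
Offense committed while on probation or parole (+35%): $828,500.40 × 1.35 = $1,118,475.54.
$1,118,475.54 is at or above the $500 minimum.
Rounded to the nearest dollar: $1,118,476.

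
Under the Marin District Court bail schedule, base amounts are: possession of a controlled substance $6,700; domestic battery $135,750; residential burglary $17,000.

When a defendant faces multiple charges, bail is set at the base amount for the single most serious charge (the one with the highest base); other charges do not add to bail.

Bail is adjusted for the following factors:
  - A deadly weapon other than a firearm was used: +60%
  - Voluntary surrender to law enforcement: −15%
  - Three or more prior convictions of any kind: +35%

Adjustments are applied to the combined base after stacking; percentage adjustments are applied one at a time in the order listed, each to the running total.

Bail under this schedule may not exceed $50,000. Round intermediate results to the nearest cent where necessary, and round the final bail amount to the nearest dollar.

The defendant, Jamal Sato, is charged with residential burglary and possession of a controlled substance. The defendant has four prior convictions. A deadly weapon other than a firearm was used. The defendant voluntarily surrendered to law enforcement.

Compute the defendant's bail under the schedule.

$31,212

Base amounts from the schedule: residential burglary $17,000; possession of a controlled substance $6,700.
Stacking rule: use the highest base only. Highest is residential burglary at $17,000. Combined base = $17,000.
A deadly weapon other than a firearm was used (+60%): $17,000 × 1.6 = $27,200.
Voluntary surrender to law enforcement (−15%): $27,200 × 0.85 = $23,120.
Three or more prior convictions of any kind (+35%): $23,120 × 1.35 = $31,212.
$31,212 is within the $50,000 maximum.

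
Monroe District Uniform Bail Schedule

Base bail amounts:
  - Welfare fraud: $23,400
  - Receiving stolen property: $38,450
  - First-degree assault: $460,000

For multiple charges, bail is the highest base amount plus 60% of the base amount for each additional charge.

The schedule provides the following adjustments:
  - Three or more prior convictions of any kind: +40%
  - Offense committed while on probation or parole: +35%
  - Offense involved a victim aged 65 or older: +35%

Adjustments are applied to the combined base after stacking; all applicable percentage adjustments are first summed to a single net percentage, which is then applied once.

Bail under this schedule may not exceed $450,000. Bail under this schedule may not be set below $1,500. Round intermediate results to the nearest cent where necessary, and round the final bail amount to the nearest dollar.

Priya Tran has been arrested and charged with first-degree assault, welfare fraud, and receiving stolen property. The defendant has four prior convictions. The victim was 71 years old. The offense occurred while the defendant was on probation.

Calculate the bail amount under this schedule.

Base amounts from the schedule: first-degree assault $460,000; welfare fraud $23,400; receiving stolen property $38,450.
Stacking rule: highest base plus 60% of each additional charge. Highest is first-degree assault at $460,000. Additional: $23,400 × 60% = $14,040; $38,450 × 60% = $23,070. Combined base = $460,000 + $37,110 = $497,110.
Net percentage adjustment: +40% +35% +35% = +110%. $497,110 × 2.1 = $1,043,931.
Result $1,043,931 exceeds the maximum of $450,000; bail is capped at $450,000.
$450,000 is at or above the $1,500 minimum.

$450,000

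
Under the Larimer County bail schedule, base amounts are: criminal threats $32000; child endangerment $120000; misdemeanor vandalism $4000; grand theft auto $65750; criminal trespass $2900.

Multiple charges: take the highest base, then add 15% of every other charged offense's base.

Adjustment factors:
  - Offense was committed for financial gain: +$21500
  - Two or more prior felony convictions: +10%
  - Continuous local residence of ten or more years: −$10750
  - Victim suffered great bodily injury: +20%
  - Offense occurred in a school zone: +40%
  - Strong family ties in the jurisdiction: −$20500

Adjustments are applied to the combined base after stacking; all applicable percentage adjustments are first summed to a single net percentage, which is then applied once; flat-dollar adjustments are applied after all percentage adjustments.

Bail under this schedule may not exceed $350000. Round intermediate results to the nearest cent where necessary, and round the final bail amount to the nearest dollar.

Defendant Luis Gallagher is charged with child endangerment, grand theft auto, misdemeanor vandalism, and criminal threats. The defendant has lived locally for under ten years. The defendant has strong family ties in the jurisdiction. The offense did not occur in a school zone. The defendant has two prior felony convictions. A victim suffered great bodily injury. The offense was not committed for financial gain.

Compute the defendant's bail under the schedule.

$155341

Base amounts from the schedule: child endangerment $120000; grand theft auto $65750; misdemeanor vandalism $4000; criminal threats $32000.
Stacking rule: highest base plus 15% of each additional charge. Highest is child endangerment at $120000. Additional: $65750 × 15% = $9862.50; $4000 × 15% = $600; $32000 × 15% = $4800. Combined base = $120000 + $15262.50 = $135262.50.
Net percentage adjustment: +10% +20% = +30%. $135262.50 × 1.3 = $175841.25.
Strong family ties in the jurisdiction (−$20500 flat): $175841.25 − $20500 = $155341.25.
$155341.25 is within the $350000 maximum.
Rounded to the nearest dollar: $155341.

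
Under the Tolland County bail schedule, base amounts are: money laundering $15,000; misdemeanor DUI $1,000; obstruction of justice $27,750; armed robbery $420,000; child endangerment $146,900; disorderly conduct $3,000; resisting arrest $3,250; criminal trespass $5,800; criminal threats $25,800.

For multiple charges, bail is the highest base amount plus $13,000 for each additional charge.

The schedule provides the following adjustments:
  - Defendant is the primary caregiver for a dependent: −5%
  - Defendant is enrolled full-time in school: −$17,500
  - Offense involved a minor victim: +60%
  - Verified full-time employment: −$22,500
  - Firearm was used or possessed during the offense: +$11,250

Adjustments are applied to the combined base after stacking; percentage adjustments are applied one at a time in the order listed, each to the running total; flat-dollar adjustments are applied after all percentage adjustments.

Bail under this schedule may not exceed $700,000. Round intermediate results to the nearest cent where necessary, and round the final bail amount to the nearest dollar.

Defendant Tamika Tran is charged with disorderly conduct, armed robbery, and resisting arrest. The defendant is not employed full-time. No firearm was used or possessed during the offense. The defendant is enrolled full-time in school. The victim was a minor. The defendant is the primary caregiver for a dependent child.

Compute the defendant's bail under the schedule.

$660,420

Base amounts from the schedule: disorderly conduct $3,000; armed robbery $420,000; resisting arrest $3,250.
Stacking rule: highest base plus $13,000 per additional charge. Highest is armed robbery at $420,000; 2 additional charges → +$26,000. Combined base = $446,000.
Defendant is the primary caregiver for a dependent (−5%): $446,000 × 0.95 = $423,700.
Offense involved a minor victim (+60%): $423,700 × 1.6 = $677,920.
Defendant is enrolled full-time in school (−$17,500 flat): $677,920 − $17,500 = $660,420.
$660,420 is within the $700,000 maximum.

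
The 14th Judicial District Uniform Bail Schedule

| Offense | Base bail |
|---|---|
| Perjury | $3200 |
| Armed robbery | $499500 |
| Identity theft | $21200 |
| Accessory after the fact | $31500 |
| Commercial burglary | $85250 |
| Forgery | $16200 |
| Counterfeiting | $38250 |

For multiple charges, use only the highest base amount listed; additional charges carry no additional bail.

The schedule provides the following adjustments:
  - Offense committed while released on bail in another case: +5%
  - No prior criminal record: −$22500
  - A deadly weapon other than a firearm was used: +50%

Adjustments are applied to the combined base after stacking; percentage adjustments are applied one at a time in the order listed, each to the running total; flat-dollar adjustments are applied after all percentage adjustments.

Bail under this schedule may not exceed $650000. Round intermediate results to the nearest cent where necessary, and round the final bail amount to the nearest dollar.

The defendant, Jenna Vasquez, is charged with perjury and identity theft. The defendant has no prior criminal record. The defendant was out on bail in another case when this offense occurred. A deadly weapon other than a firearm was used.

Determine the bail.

$10890

Base amounts from the schedule: perjury $3200; identity theft $21200.
Stacking rule: use the highest base only. Highest is identity theft at $21200. Combined base = $21200.
Offense committed while released on bail in another case (+5%): $21200 × 1.05 = $22260.
A deadly weapon other than a firearm was used (+50%): $22260 × 1.5 = $33390.
No prior criminal record (−$22500 flat): $33390 − $22500 = $10890.
$10890 is within the $650000 maximum.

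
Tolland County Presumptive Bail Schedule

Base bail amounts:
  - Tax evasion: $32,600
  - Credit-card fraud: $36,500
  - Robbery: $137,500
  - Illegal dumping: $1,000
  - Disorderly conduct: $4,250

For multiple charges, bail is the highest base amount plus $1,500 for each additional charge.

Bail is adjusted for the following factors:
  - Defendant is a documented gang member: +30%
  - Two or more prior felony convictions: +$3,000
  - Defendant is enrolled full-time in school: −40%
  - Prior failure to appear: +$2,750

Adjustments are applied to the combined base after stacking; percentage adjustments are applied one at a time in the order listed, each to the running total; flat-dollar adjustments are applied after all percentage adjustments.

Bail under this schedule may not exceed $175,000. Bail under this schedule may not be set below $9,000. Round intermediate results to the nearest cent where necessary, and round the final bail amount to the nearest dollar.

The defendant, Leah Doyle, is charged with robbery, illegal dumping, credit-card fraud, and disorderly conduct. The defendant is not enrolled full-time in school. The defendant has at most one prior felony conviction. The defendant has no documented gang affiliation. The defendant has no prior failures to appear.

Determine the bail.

$142,000

Base amounts from the schedule: robbery $137,500; illegal dumping $1,000; credit-card fraud $36,500; disorderly conduct $4,250.
Stacking rule: highest base plus $1,500 per additional charge. Highest is robbery at $137,500; 3 additional charges → +$4,500. Combined base = $142,000.
No adjustment factors apply to this defendant.
$142,000 is within the $175,000 maximum.
$142,000 is at or above the $9,000 minimum.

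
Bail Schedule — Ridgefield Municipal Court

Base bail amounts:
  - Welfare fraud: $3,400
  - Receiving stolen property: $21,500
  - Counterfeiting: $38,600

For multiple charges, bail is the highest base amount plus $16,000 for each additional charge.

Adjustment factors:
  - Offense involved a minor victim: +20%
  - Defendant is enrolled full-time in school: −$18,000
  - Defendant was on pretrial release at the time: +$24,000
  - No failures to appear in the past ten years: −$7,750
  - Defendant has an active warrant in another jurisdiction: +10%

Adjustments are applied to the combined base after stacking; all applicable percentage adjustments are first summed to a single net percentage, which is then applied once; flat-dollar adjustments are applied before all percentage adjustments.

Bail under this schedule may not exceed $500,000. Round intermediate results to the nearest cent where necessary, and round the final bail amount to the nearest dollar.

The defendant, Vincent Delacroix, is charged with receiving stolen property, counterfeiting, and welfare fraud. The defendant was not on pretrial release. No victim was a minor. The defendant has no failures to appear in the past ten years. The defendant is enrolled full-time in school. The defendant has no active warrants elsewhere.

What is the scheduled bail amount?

Base amounts from the schedule: receiving stolen property $21,500; counterfeiting $38,600; welfare fraud $3,400.
Stacking rule: highest base plus $16,000 per additional charge. Highest is counterfeiting at $38,600; 2 additional charges → +$32,000. Combined base = $70,600.
Defendant is enrolled full-time in school (−$18,000 flat): $70,600 − $18,000 = $52,600.
No failures to appear in the past ten years (−$7,750 flat): $52,600 − $7,750 = $44,850.
$44,850 is within the $500,000 maximum.

$44,850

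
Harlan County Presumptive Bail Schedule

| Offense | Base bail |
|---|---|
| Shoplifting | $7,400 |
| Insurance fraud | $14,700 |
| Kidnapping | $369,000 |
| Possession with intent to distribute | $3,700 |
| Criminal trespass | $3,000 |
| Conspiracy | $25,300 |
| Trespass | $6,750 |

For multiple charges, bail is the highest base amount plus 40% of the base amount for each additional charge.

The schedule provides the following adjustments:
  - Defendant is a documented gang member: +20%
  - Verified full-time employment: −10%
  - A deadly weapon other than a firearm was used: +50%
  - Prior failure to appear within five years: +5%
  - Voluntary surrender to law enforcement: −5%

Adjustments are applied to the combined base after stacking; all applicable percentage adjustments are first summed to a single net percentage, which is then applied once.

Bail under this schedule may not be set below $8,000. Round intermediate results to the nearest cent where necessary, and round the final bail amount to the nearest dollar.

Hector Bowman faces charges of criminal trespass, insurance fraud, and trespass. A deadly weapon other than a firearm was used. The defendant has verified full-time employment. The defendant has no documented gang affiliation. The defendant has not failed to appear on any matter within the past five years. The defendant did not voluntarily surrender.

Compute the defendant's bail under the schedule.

Base amounts from the schedule: criminal trespass $3,000; insurance fraud $14,700; trespass $6,750.
Stacking rule: highest base plus 40% of each additional charge. Highest is insurance fraud at $14,700. Additional: $3,000 × 40% = $1,200; $6,750 × 40% = $2,700. Combined base = $14,700 + $3,900 = $18,600.
Net percentage adjustment: −10% +50% = +40%. $18,600 × 1.4 = $26,040.
$26,040 is at or above the $8,000 minimum.

$26,040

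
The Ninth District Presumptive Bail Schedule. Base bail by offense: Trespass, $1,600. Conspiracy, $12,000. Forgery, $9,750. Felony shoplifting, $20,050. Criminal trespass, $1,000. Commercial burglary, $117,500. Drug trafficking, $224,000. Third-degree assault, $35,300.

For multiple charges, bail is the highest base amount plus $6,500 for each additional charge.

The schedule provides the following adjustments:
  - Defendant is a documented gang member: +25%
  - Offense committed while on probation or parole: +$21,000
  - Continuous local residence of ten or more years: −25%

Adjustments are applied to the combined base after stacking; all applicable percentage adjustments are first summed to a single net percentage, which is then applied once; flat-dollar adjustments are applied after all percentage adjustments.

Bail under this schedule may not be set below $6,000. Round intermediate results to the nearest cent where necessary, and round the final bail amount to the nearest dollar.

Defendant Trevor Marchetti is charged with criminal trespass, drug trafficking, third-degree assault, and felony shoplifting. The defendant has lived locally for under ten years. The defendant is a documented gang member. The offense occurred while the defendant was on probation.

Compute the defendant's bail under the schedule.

$325,375

Base amounts from the schedule: criminal trespass $1,000; drug trafficking $224,000; third-degree assault $35,300; felony shoplifting $20,050.
Stacking rule: highest base plus $6,500 per additional charge. Highest is drug trafficking at $224,000; 3 additional charges → +$19,500. Combined base = $243,500.
Defendant is a documented gang member (+25%): $243,500 × 1.25 = $304,375.
Offense committed while on probation or parole (+$21,000 flat): $304,375 + $21,000 = $325,375.
$325,375 is at or above the $6,000 minimum.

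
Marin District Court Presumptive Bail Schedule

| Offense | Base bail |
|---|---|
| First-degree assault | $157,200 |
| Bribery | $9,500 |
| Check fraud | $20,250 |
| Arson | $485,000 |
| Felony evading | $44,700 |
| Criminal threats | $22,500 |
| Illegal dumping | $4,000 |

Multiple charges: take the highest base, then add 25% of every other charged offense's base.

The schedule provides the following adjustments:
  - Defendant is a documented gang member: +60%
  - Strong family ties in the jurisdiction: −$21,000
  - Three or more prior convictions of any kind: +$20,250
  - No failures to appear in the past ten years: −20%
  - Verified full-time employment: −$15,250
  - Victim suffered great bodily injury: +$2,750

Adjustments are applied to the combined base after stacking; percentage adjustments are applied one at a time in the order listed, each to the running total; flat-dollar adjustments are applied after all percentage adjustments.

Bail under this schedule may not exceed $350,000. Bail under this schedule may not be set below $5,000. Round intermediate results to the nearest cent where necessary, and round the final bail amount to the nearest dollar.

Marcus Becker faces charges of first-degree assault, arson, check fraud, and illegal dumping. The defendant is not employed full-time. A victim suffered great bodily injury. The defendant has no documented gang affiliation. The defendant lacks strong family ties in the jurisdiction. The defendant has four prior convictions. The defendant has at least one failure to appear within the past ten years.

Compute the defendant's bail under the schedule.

Base amounts from the schedule: first-degree assault $157,200; arson $485,000; check fraud $20,250; illegal dumping $4,000.
Stacking rule: highest base plus 25% of each additional charge. Highest is arson at $485,000. Additional: $157,200 × 25% = $39,300; $20,250 × 25% = $5,062.50; $4,000 × 25% = $1,000. Combined base = $485,000 + $45,362.50 = $530,362.50.
Three or more prior convictions of any kind (+$20,250 flat): $530,362.50 + $20,250 = $550,612.50.
Victim suffered great bodily injury (+$2,750 flat): $550,612.50 + $2,750 = $553,362.50.
Result $553,362.50 exceeds the maximum of $350,000; bail is capped at $350,000.
$350,000 is at or above the $5,000 minimum.

$350,000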